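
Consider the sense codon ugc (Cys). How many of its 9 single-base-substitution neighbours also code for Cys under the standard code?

Position 1: none → 0 synonymous.
Position 2: none → 0 synonymous.
Position 3: UGU → 1 synonymous.
Total: 0 + 0 + 1 = 1.

1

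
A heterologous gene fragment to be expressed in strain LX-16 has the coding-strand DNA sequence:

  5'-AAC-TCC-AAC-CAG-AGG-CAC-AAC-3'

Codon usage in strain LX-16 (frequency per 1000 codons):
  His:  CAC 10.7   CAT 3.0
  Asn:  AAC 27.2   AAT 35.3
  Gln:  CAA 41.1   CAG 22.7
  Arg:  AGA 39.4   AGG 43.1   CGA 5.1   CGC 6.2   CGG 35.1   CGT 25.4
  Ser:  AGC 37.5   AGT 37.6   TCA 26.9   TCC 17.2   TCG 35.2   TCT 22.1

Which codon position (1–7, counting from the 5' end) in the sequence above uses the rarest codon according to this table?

6

Codon 1 AAC (Asn): 27.2 per 1000.
Codon 2 TCC (Ser): 17.2 per 1000.
Codon 3 AAC (Asn): 27.2 per 1000.
Codon 4 CAG (Gln): 22.7 per 1000.
Codon 5 AGG (Arg): 43.1 per 1000.
Codon 6 CAC (His): 10.7 per 1000.
Codon 7 AAC (Asn): 27.2 per 1000.
Lowest frequency is 10.7 at codon 6.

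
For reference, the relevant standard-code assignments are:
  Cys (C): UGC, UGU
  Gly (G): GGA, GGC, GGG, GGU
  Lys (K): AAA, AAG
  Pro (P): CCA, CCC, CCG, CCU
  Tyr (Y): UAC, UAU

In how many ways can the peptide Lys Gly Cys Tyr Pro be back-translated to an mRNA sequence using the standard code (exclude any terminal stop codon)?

128

Lys: 2 codons.
Gly: 4 codons.
Cys: 2 codons.
Tyr: 2 codons.
Pro: 4 codons.
2 × 4 × 2 × 2 × 4 = 128.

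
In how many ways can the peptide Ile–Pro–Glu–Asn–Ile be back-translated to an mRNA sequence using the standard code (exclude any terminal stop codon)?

Ile: 3 codons.
Pro: 4 codons.
Glu: 2 codons.
Asn: 2 codons.
Ile: 3 codons.
3 × 4 × 2 × 2 × 3 = 144.

144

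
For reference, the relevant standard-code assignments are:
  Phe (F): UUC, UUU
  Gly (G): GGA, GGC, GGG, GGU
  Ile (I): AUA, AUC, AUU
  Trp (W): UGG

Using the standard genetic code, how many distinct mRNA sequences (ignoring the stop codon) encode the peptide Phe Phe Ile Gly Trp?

48

Phe: 2 codons.
Phe: 2 codons.
Ile: 3 codons.
Gly: 4 codons.
Trp: 1 codon.
2 × 2 × 3 × 4 × 1 = 48.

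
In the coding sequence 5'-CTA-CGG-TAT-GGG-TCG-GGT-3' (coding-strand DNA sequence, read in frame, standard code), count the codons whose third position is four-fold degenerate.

5

Codon 1 CTA (Leu): third position 4-fold.
Codon 2 CGG (Arg): third position 4-fold.
Codon 3 TAT (Tyr): third position 2-fold.
Codon 4 GGG (Gly): third position 4-fold.
Codon 5 TCG (Ser): third position 4-fold.
Codon 6 GGT (Gly): third position 4-fold.
Four-fold degenerate third positions: 5.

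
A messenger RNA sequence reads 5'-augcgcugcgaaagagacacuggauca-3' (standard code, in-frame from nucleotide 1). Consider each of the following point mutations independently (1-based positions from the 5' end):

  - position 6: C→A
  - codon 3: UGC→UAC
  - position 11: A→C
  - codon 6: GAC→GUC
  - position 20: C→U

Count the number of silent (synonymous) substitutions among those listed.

Codon 2: CGC (Arg) → CGA (Arg) — synonymous.
Codon 3: UGC (Cys) → UAC (Tyr) — missense.
Codon 4: GAA (Glu) → GCA (Ala) — missense.
Codon 6: GAC (Asp) → GUC (Val) — missense.
Codon 7: ACU (Thr) → AUU (Ile) — missense.
Synonymous: 1 of 5.

1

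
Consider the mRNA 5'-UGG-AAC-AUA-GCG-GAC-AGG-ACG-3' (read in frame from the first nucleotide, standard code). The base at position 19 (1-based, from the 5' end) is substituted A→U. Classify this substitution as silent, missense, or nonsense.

missense

Position 19 falls in codon 7: ACG → Thr.
After the substitution the codon is UCG → Ser.
Thr ≠ Ser, so this is a missense mutation.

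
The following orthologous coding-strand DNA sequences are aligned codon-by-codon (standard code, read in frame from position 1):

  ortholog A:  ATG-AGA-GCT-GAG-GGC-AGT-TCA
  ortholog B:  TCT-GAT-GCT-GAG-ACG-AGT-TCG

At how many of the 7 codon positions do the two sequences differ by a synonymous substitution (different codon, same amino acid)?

1

Codon 1: ATG Met / TCT Ser — nonsynonymous.
Codon 2: AGA Arg / GAT Asp — nonsynonymous.
Codon 3: GCT Ala / GCT Ala — identical.
Codon 4: GAG Glu / GAG Glu — identical.
Codon 5: GGC Gly / ACG Thr — nonsynonymous.
Codon 6: AGT Ser / AGT Ser — identical.
Codon 7: TCA Ser / TCG Ser — synonymous.
Synonymous differences: 1.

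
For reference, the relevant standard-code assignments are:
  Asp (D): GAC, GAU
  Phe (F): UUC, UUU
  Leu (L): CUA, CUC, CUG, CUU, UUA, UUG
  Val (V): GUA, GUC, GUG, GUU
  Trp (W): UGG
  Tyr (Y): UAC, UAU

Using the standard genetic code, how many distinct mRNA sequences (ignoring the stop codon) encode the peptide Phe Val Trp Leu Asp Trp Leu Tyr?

Phe: 2 codons.
Val: 4 codons.
Trp: 1 codon.
Leu: 6 codons.
Asp: 2 codons.
Trp: 1 codon.
Leu: 6 codons.
Tyr: 2 codons.
2 × 4 × 1 × 6 × 2 × 1 × 6 × 2 = 1152.

1152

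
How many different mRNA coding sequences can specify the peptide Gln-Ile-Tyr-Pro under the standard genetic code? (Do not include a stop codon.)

48

Gln: 2 codons.
Ile: 3 codons.
Tyr: 2 codons.
Pro: 4 codons.
2 × 3 × 2 × 4 = 48.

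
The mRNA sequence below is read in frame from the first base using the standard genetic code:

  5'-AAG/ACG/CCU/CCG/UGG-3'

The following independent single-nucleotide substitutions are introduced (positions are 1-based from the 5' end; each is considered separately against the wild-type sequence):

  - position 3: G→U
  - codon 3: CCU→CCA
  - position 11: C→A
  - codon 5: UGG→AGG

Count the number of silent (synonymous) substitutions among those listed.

Codon 1: AAG (Lys) → AAU (Asn) — missense.
Codon 3: CCU (Pro) → CCA (Pro) — synonymous.
Codon 4: CCG (Pro) → CAG (Gln) — missense.
Codon 5: UGG (Trp) → AGG (Arg) — missense.
Synonymous: 1 of 4.

1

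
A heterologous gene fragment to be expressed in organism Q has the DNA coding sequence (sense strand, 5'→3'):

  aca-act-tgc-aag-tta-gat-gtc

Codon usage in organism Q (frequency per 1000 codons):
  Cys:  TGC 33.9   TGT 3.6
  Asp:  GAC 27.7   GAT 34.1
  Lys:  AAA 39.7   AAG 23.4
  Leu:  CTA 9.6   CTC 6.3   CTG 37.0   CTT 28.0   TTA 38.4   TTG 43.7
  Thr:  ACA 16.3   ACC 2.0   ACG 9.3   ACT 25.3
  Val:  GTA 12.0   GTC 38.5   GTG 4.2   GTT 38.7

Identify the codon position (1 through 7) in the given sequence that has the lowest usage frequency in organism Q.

Codon 1 ACA (Thr): 16.3 per 1000.
Codon 2 ACT (Thr): 25.3 per 1000.
Codon 3 TGC (Cys): 33.9 per 1000.
Codon 4 AAG (Lys): 23.4 per 1000.
Codon 5 TTA (Leu): 38.4 per 1000.
Codon 6 GAT (Asp): 34.1 per 1000.
Codon 7 GTC (Val): 38.5 per 1000.
Lowest frequency is 16.3 at codon 1.

1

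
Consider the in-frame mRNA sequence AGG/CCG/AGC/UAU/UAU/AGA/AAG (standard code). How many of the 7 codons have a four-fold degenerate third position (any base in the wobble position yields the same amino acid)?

Codon 1 AGG (Arg): third position 2-fold.
Codon 2 CCG (Pro): third position 4-fold.
Codon 3 AGC (Ser): third position 2-fold.
Codon 4 UAU (Tyr): third position 2-fold.
Codon 5 UAU (Tyr): third position 2-fold.
Codon 6 AGA (Arg): third position 2-fold.
Codon 7 AAG (Lys): third position 2-fold.
Four-fold degenerate third positions: 1.

1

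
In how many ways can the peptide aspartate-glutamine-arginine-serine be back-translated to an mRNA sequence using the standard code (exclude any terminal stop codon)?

Asp: 2 codons.
Gln: 2 codons.
Arg: 6 codons.
Ser: 6 codons.
2 × 2 × 6 × 6 = 144.

144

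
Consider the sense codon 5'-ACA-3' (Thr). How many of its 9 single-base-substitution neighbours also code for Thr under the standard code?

3

Position 1: none → 0 synonymous.
Position 2: none → 0 synonymous.
Position 3: ACT, ACC, ACG → 3 synonymous.
Total: 0 + 0 + 3 = 3.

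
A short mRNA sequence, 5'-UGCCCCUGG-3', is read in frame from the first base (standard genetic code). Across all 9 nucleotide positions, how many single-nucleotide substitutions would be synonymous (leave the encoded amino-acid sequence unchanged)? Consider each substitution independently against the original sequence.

4

Codon 1 (UGC, Cys): 1 synonymous substitution.
Codon 2 (CCC, Pro): 3 synonymous substitutions.
Codon 3 (UGG, Trp): 0 synonymous substitutions.
Total: 1 + 3 + 0 = 4.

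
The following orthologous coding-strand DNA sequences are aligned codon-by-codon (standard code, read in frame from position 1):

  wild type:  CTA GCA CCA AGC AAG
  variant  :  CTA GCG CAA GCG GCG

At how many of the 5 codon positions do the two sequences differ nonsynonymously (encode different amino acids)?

Codon 1: CTA Leu / CTA Leu — identical.
Codon 2: GCA Ala / GCG Ala — synonymous.
Codon 3: CCA Pro / CAA Gln — nonsynonymous.
Codon 4: AGC Ser / GCG Ala — nonsynonymous.
Codon 5: AAG Lys / GCG Ala — nonsynonymous.
Nonsynonymous differences: 3.

3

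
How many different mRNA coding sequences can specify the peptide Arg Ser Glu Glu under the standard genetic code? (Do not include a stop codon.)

Arg: 6 codons.
Ser: 6 codons.
Glu: 2 codons.
Glu: 2 codons.
6 × 6 × 2 × 2 = 144.

144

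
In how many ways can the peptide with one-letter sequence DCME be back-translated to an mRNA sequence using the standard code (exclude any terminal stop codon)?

Asp: 2 codons.
Cys: 2 codons.
Met: 1 codon.
Glu: 2 codons.
2 × 2 × 1 × 2 = 8.

8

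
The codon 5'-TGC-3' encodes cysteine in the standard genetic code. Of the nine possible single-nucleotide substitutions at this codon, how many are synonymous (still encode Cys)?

1

Position 1: none → 0 synonymous.
Position 2: none → 0 synonymous.
Position 3: TGT → 1 synonymous.
Total: 0 + 0 + 1 = 1.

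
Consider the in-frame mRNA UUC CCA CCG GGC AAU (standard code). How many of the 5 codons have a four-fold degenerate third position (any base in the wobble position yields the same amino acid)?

Codon 1 UUC (Phe): third position 2-fold.
Codon 2 CCA (Pro): third position 4-fold.
Codon 3 CCG (Pro): third position 4-fold.
Codon 4 GGC (Gly): third position 4-fold.
Codon 5 AAU (Asn): third position 2-fold.
Four-fold degenerate third positions: 3.

3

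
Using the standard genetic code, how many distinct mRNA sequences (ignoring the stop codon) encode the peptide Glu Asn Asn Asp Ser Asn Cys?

Glu: 2 codons.
Asn: 2 codons.
Asn: 2 codons.
Asp: 2 codons.
Ser: 6 codons.
Asn: 2 codons.
Cys: 2 codons.
2 × 2 × 2 × 2 × 6 × 2 × 2 = 384.

384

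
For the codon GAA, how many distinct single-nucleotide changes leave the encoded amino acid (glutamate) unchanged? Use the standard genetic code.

Position 1: none → 0 synonymous.
Position 2: none → 0 synonymous.
Position 3: GAG → 1 synonymous.
Total: 0 + 0 + 1 = 1.

1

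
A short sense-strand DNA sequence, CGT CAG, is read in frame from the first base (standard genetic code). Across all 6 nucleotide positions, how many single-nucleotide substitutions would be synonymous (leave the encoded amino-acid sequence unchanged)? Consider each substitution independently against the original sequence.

4

Codon 1 (CGT, Arg): 3 synonymous substitutions.
Codon 2 (CAG, Gln): 1 synonymous substitution.
Total: 3 + 1 = 4.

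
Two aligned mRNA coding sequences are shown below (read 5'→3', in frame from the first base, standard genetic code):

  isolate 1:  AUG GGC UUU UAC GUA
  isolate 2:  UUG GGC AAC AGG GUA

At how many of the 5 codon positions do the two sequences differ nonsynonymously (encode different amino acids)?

3

Codon 1: AUG Met / UUG Leu — nonsynonymous.
Codon 2: GGC Gly / GGC Gly — identical.
Codon 3: UUU Phe / AAC Asn — nonsynonymous.
Codon 4: UAC Tyr / AGG Arg — nonsynonymous.
Codon 5: GUA Val / GUA Val — identical.
Nonsynonymous differences: 3.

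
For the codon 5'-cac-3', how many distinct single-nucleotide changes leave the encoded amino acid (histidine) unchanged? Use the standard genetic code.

Position 1: none → 0 synonymous.
Position 2: none → 0 synonymous.
Position 3: CAU → 1 synonymous.
Total: 0 + 0 + 1 = 1.

1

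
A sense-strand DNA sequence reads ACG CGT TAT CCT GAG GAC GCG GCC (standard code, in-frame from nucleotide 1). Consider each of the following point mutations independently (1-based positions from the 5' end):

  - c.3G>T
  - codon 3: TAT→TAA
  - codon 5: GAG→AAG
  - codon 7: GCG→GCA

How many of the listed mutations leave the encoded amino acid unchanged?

2

Codon 1: ACG (Thr) → ACT (Thr) — synonymous.
Codon 3: TAT (Tyr) → TAA (Stop) — nonsense.
Codon 5: GAG (Glu) → AAG (Lys) — missense.
Codon 7: GCG (Ala) → GCA (Ala) — synonymous.
Synonymous: 2 of 4.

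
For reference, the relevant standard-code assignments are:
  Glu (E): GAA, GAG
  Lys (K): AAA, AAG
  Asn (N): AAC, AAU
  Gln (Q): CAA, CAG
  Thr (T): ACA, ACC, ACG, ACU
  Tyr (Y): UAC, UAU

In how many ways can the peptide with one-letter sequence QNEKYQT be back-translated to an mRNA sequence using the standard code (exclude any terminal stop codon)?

Gln: 2 codons.
Asn: 2 codons.
Glu: 2 codons.
Lys: 2 codons.
Tyr: 2 codons.
Gln: 2 codons.
Thr: 4 codons.
2 × 2 × 2 × 2 × 2 × 2 × 4 = 256.

256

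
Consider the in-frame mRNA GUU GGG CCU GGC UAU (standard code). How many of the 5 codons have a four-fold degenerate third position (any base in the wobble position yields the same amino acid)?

4

Codon 1 GUU (Val): third position 4-fold.
Codon 2 GGG (Gly): third position 4-fold.
Codon 3 CCU (Pro): third position 4-fold.
Codon 4 GGC (Gly): third position 4-fold.
Codon 5 UAU (Tyr): third position 2-fold.
Four-fold degenerate third positions: 4.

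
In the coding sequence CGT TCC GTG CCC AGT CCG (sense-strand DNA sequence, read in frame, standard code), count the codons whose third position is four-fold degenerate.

5

Codon 1 CGT (Arg): third position 4-fold.
Codon 2 TCC (Ser): third position 4-fold.
Codon 3 GTG (Val): third position 4-fold.
Codon 4 CCC (Pro): third position 4-fold.
Codon 5 AGT (Ser): third position 2-fold.
Codon 6 CCG (Pro): third position 4-fold.
Four-fold degenerate third positions: 5.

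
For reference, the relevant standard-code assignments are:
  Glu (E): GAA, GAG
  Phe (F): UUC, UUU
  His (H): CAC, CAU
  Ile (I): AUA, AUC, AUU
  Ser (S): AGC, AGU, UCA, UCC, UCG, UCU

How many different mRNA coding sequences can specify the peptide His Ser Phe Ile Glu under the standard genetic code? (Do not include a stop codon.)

His: 2 codons.
Ser: 6 codons.
Phe: 2 codons.
Ile: 3 codons.
Glu: 2 codons.
2 × 6 × 2 × 3 × 2 = 144.

144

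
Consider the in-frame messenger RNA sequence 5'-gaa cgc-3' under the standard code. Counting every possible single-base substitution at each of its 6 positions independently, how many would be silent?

Codon 1 (GAA, Glu): 1 synonymous substitution.
Codon 2 (CGC, Arg): 3 synonymous substitutions.
Total: 1 + 3 = 4.

4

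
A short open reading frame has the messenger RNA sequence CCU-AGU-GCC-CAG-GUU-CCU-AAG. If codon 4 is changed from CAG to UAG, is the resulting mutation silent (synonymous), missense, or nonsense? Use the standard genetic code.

Position 10 falls in codon 4: CAG → Gln.
After the substitution the codon is UAG → Stop.
The new codon is a stop codon, so this is a nonsense mutation.

nonsense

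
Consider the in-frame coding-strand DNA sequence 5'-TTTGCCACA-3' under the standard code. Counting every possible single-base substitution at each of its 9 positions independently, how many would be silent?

Codon 1 (TTT, Phe): 1 synonymous substitution.
Codon 2 (GCC, Ala): 3 synonymous substitutions.
Codon 3 (ACA, Thr): 3 synonymous substitutions.
Total: 1 + 3 + 3 = 7.

7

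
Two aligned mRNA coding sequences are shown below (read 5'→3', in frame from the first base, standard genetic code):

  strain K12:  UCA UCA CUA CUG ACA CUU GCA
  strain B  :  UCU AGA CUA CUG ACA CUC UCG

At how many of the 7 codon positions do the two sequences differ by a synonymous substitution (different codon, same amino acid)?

Codon 1: UCA Ser / UCU Ser — synonymous.
Codon 2: UCA Ser / AGA Arg — nonsynonymous.
Codon 3: CUA Leu / CUA Leu — identical.
Codon 4: CUG Leu / CUG Leu — identical.
Codon 5: ACA Thr / ACA Thr — identical.
Codon 6: CUU Leu / CUC Leu — synonymous.
Codon 7: GCA Ala / UCG Ser — nonsynonymous.
Synonymous differences: 2.

2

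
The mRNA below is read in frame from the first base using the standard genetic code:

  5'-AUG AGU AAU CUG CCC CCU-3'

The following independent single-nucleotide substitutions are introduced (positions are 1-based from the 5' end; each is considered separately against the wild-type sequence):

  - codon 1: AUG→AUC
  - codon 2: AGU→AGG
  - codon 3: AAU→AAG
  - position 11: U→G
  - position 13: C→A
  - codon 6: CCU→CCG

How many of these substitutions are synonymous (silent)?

1

Codon 1: AUG (Met) → AUC (Ile) — missense.
Codon 2: AGU (Ser) → AGG (Arg) — missense.
Codon 3: AAU (Asn) → AAG (Lys) — missense.
Codon 4: CUG (Leu) → CGG (Arg) — missense.
Codon 5: CCC (Pro) → ACC (Thr) — missense.
Codon 6: CCU (Pro) → CCG (Pro) — synonymous.
Synonymous: 1 of 6.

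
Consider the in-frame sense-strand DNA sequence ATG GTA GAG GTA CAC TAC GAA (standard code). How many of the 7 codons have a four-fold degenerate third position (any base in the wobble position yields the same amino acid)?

2

Codon 1 ATG (Met): third position 1-fold.
Codon 2 GTA (Val): third position 4-fold.
Codon 3 GAG (Glu): third position 2-fold.
Codon 4 GTA (Val): third position 4-fold.
Codon 5 CAC (His): third position 2-fold.
Codon 6 TAC (Tyr): third position 2-fold.
Codon 7 GAA (Glu): third position 2-fold.
Four-fold degenerate third positions: 2.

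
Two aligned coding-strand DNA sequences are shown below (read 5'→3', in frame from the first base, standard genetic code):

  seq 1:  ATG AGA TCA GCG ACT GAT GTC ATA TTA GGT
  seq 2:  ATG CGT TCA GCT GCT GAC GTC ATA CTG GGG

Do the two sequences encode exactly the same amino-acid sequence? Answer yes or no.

Codon 1: ATG Met / ATG Met — identical.
Codon 2: AGA Arg / CGT Arg — synonymous.
Codon 3: TCA Ser / TCA Ser — identical.
Codon 4: GCG Ala / GCT Ala — synonymous.
Codon 5: ACT Thr / GCT Ala — nonsynonymous.
Codon 6: GAT Asp / GAC Asp — synonymous.
Codon 7: GTC Val / GTC Val — identical.
Codon 8: ATA Ile / ATA Ile — identical.
Codon 9: TTA Leu / CTG Leu — synonymous.
Codon 10: GGT Gly / GGG Gly — synonymous.
Nonsynonymous differences: 1 → different protein.

no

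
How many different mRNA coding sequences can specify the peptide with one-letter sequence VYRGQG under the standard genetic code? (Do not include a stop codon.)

Val: 4 codons.
Tyr: 2 codons.
Arg: 6 codons.
Gly: 4 codons.
Gln: 2 codons.
Gly: 4 codons.
4 × 2 × 6 × 4 × 2 × 4 = 1536.

1536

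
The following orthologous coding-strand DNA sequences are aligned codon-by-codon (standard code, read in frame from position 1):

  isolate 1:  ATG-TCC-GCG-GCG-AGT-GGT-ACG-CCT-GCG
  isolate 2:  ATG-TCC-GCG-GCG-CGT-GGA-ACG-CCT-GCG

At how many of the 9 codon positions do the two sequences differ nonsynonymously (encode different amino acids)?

Codon 1: ATG Met / ATG Met — identical.
Codon 2: TCC Ser / TCC Ser — identical.
Codon 3: GCG Ala / GCG Ala — identical.
Codon 4: GCG Ala / GCG Ala — identical.
Codon 5: AGT Ser / CGT Arg — nonsynonymous.
Codon 6: GGT Gly / GGA Gly — synonymous.
Codon 7: ACG Thr / ACG Thr — identical.
Codon 8: CCT Pro / CCT Pro — identical.
Codon 9: GCG Ala / GCG Ala — identical.
Nonsynonymous differences: 1.

1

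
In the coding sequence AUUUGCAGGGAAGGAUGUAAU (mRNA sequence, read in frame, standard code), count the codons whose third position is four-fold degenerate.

1

Codon 1 AUU (Ile): third position 3-fold.
Codon 2 UGC (Cys): third position 2-fold.
Codon 3 AGG (Arg): third position 2-fold.
Codon 4 GAA (Glu): third position 2-fold.
Codon 5 GGA (Gly): third position 4-fold.
Codon 6 UGU (Cys): third position 2-fold.
Codon 7 AAU (Asn): third position 2-fold.
Four-fold degenerate third positions: 1.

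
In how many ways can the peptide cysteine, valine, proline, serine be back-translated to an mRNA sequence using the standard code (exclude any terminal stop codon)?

Cys: 2 codons.
Val: 4 codons.
Pro: 4 codons.
Ser: 6 codons.
2 × 4 × 4 × 6 = 192.

192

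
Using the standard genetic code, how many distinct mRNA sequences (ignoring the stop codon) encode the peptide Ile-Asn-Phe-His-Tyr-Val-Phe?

Ile: 3 codons.
Asn: 2 codons.
Phe: 2 codons.
His: 2 codons.
Tyr: 2 codons.
Val: 4 codons.
Phe: 2 codons.
3 × 2 × 2 × 2 × 2 × 4 × 2 = 384.

384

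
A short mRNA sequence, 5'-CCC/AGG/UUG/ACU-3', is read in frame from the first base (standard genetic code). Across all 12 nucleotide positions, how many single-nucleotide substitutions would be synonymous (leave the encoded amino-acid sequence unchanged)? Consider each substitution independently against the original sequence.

10

Codon 1 (CCC, Pro): 3 synonymous substitutions.
Codon 2 (AGG, Arg): 2 synonymous substitutions.
Codon 3 (UUG, Leu): 2 synonymous substitutions.
Codon 4 (ACU, Thr): 3 synonymous substitutions.
Total: 3 + 2 + 2 + 3 = 10.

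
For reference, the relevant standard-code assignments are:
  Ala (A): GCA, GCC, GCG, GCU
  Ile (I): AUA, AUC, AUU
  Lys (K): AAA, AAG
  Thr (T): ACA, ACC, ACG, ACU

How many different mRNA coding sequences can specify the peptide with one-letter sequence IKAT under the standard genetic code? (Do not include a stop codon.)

Ile: 3 codons.
Lys: 2 codons.
Ala: 4 codons.
Thr: 4 codons.
3 × 2 × 4 × 4 = 96.

96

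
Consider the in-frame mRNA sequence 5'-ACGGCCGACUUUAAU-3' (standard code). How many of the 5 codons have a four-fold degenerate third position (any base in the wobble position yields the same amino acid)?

Codon 1 ACG (Thr): third position 4-fold.
Codon 2 GCC (Ala): third position 4-fold.
Codon 3 GAC (Asp): third position 2-fold.
Codon 4 UUU (Phe): third position 2-fold.
Codon 5 AAU (Asn): third position 2-fold.
Four-fold degenerate third positions: 2.

2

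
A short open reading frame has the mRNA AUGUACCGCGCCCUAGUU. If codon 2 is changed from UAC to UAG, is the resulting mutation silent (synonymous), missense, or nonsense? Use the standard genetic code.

nonsense

Position 6 falls in codon 2: UAC → Tyr.
After the substitution the codon is UAG → Stop.
The new codon is a stop codon, so this is a nonsense mutation.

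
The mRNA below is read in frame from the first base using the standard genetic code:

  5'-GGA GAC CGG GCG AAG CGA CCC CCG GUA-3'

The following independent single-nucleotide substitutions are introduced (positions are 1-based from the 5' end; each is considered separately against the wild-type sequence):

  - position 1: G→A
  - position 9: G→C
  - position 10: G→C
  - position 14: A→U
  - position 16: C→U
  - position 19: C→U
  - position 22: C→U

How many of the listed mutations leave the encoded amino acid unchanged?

Codon 1: GGA (Gly) → AGA (Arg) — missense.
Codon 3: CGG (Arg) → CGC (Arg) — synonymous.
Codon 4: GCG (Ala) → CCG (Pro) — missense.
Codon 5: AAG (Lys) → AUG (Met) — missense.
Codon 6: CGA (Arg) → UGA (Stop) — nonsense.
Codon 7: CCC (Pro) → UCC (Ser) — missense.
Codon 8: CCG (Pro) → UCG (Ser) — missense.
Synonymous: 1 of 7.

1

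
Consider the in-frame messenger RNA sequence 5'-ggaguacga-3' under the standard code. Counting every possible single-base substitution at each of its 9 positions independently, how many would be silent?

10

Codon 1 (GGA, Gly): 3 synonymous substitutions.
Codon 2 (GUA, Val): 3 synonymous substitutions.
Codon 3 (CGA, Arg): 4 synonymous substitutions.
Total: 3 + 3 + 4 = 10.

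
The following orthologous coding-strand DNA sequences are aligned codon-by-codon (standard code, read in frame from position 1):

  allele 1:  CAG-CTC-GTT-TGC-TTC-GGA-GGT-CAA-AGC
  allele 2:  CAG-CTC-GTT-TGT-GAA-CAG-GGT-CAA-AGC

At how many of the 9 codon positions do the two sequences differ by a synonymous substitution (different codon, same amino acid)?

1

Codon 1: CAG Gln / CAG Gln — identical.
Codon 2: CTC Leu / CTC Leu — identical.
Codon 3: GTT Val / GTT Val — identical.
Codon 4: TGC Cys / TGT Cys — synonymous.
Codon 5: TTC Phe / GAA Glu — nonsynonymous.
Codon 6: GGA Gly / CAG Gln — nonsynonymous.
Codon 7: GGT Gly / GGT Gly — identical.
Codon 8: CAA Gln / CAA Gln — identical.
Codon 9: AGC Ser / AGC Ser — identical.
Synonymous differences: 1.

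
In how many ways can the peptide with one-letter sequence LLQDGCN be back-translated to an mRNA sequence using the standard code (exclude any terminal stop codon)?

Leu: 6 codons.
Leu: 6 codons.
Gln: 2 codons.
Asp: 2 codons.
Gly: 4 codons.
Cys: 2 codons.
Asn: 2 codons.
6 × 6 × 2 × 2 × 4 × 2 × 2 = 2304.

2304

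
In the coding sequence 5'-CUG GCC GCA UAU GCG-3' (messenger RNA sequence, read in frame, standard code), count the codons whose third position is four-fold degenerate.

Codon 1 CUG (Leu): third position 4-fold.
Codon 2 GCC (Ala): third position 4-fold.
Codon 3 GCA (Ala): third position 4-fold.
Codon 4 UAU (Tyr): third position 2-fold.
Codon 5 GCG (Ala): third position 4-fold.
Four-fold degenerate third positions: 4.

4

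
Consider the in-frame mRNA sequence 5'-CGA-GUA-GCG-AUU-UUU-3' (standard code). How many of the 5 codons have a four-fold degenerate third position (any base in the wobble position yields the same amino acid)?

Codon 1 CGA (Arg): third position 4-fold.
Codon 2 GUA (Val): third position 4-fold.
Codon 3 GCG (Ala): third position 4-fold.
Codon 4 AUU (Ile): third position 3-fold.
Codon 5 UUU (Phe): third position 2-fold.
Four-fold degenerate third positions: 3.

3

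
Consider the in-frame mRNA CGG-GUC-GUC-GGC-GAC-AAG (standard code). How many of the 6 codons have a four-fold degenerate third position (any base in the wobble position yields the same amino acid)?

4

Codon 1 CGG (Arg): third position 4-fold.
Codon 2 GUC (Val): third position 4-fold.
Codon 3 GUC (Val): third position 4-fold.
Codon 4 GGC (Gly): third position 4-fold.
Codon 5 GAC (Asp): third position 2-fold.
Codon 6 AAG (Lys): third position 2-fold.
Four-fold degenerate third positions: 4.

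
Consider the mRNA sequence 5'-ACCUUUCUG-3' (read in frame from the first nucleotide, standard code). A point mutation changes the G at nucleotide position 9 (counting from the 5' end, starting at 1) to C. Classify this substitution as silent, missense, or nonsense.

silent

Position 9 falls in codon 3: CUG → Leu.
After the substitution the codon is CUC → Leu.
Both encode Leu, so the change is synonymous.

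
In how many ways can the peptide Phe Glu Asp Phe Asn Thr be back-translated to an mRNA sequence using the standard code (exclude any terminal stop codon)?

128

Phe: 2 codons.
Glu: 2 codons.
Asp: 2 codons.
Phe: 2 codons.
Asn: 2 codons.
Thr: 4 codons.
2 × 2 × 2 × 2 × 2 × 4 = 128.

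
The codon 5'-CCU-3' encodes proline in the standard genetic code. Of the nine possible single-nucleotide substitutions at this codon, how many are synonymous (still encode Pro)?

Position 1: none → 0 synonymous.
Position 2: none → 0 synonymous.
Position 3: CCC, CCA, CCG → 3 synonymous.
Total: 0 + 0 + 3 = 3.

3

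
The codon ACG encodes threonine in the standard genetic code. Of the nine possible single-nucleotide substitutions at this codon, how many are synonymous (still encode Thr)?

3

Position 1: none → 0 synonymous.
Position 2: none → 0 synonymous.
Position 3: ACU, ACC, ACA → 3 synonymous.
Total: 0 + 0 + 3 = 3.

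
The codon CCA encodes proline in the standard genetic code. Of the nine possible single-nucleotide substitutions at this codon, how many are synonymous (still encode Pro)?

Position 1: none → 0 synonymous.
Position 2: none → 0 synonymous.
Position 3: CCU, CCC, CCG → 3 synonymous.
Total: 0 + 0 + 3 = 3.

3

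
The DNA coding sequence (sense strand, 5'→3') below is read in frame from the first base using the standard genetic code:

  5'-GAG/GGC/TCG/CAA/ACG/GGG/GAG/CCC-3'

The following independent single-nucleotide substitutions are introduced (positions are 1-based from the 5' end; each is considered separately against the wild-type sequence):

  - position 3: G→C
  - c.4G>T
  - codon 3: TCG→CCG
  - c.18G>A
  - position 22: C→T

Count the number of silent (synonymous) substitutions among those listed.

Codon 1: GAG (Glu) → GAC (Asp) — missense.
Codon 2: GGC (Gly) → TGC (Cys) — missense.
Codon 3: TCG (Ser) → CCG (Pro) — missense.
Codon 6: GGG (Gly) → GGA (Gly) — synonymous.
Codon 8: CCC (Pro) → TCC (Ser) — missense.
Synonymous: 1 of 5.

1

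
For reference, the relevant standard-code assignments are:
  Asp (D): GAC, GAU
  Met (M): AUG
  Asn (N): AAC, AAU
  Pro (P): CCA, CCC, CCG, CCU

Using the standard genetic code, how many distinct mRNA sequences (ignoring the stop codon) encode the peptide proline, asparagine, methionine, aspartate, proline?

64

Pro: 4 codons.
Asn: 2 codons.
Met: 1 codon.
Asp: 2 codons.
Pro: 4 codons.
4 × 2 × 1 × 2 × 4 = 64.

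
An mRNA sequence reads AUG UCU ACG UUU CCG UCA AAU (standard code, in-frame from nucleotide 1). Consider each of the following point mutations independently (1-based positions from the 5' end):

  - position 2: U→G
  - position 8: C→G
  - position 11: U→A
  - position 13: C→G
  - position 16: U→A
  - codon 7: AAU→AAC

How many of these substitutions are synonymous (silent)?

Codon 1: AUG (Met) → AGG (Arg) — missense.
Codon 3: ACG (Thr) → AGG (Arg) — missense.
Codon 4: UUU (Phe) → UAU (Tyr) — missense.
Codon 5: CCG (Pro) → GCG (Ala) — missense.
Codon 6: UCA (Ser) → ACA (Thr) — missense.
Codon 7: AAU (Asn) → AAC (Asn) — synonymous.
Synonymous: 1 of 6.

1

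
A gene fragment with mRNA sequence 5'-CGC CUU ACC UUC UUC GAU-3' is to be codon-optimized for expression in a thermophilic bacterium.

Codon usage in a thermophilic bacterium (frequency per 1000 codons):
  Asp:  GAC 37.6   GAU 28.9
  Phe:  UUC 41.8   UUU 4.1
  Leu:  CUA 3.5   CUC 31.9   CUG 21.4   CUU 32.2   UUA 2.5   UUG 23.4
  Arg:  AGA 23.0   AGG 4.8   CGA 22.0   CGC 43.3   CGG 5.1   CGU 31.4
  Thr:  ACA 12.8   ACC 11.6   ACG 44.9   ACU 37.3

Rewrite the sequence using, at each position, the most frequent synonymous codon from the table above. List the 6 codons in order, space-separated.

Codon 1 (Arg): best is CGC at 43.3.
Codon 2 (Leu): best is CUU at 32.2.
Codon 3 (Thr): best is ACG at 44.9.
Codon 4 (Phe): best is UUC at 41.8.
Codon 5 (Phe): best is UUC at 41.8.
Codon 6 (Asp): best is GAC at 37.6.

CGC CUU ACG UUC UUC GAC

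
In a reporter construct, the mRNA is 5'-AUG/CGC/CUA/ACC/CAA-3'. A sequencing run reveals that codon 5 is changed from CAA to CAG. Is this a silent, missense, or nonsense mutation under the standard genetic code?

Position 15 falls in codon 5: CAA → Gln.
After the substitution the codon is CAG → Gln.
Both encode Gln, so the change is synonymous.

silent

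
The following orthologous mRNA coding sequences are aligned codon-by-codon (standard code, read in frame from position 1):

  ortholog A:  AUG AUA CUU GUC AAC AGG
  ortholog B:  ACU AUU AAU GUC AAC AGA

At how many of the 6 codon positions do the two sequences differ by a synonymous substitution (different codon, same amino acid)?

2

Codon 1: AUG Met / ACU Thr — nonsynonymous.
Codon 2: AUA Ile / AUU Ile — synonymous.
Codon 3: CUU Leu / AAU Asn — nonsynonymous.
Codon 4: GUC Val / GUC Val — identical.
Codon 5: AAC Asn / AAC Asn — identical.
Codon 6: AGG Arg / AGA Arg — synonymous.
Synonymous differences: 2.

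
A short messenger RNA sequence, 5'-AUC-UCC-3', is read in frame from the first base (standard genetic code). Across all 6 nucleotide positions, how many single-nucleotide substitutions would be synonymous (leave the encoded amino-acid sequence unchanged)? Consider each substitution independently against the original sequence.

Codon 1 (AUC, Ile): 2 synonymous substitutions.
Codon 2 (UCC, Ser): 3 synonymous substitutions.
Total: 2 + 3 = 5.

5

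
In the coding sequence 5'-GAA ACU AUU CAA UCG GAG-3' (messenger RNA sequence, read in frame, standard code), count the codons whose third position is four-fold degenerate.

2

Codon 1 GAA (Glu): third position 2-fold.
Codon 2 ACU (Thr): third position 4-fold.
Codon 3 AUU (Ile): third position 3-fold.
Codon 4 CAA (Gln): third position 2-fold.
Codon 5 UCG (Ser): third position 4-fold.
Codon 6 GAG (Glu): third position 2-fold.
Four-fold degenerate third positions: 2.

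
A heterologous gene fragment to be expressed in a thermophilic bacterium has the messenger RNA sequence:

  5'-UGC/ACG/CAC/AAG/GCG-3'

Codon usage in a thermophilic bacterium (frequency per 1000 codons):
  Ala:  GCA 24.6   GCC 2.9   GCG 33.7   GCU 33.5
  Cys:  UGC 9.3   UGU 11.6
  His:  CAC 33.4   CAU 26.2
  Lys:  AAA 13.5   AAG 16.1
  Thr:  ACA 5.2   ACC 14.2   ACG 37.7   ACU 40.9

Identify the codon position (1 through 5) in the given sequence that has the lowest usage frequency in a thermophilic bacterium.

Codon 1 UGC (Cys): 9.3 per 1000.
Codon 2 ACG (Thr): 37.7 per 1000.
Codon 3 CAC (His): 33.4 per 1000.
Codon 4 AAG (Lys): 16.1 per 1000.
Codon 5 GCG (Ala): 33.7 per 1000.
Lowest frequency is 9.3 at codon 1.

1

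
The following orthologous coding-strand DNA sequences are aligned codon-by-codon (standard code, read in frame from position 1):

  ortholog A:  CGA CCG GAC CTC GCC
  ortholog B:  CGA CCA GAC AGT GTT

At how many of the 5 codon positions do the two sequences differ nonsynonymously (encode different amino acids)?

2

Codon 1: CGA Arg / CGA Arg — identical.
Codon 2: CCG Pro / CCA Pro — synonymous.
Codon 3: GAC Asp / GAC Asp — identical.
Codon 4: CTC Leu / AGT Ser — nonsynonymous.
Codon 5: GCC Ala / GTT Val — nonsynonymous.
Nonsynonymous differences: 2.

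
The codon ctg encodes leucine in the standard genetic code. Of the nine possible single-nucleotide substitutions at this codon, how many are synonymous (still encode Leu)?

Position 1: TTG → 1 synonymous.
Position 2: none → 0 synonymous.
Position 3: CTT, CTC, CTA → 3 synonymous.
Total: 1 + 0 + 3 = 4.

4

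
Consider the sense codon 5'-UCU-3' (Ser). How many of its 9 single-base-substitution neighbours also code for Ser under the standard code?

3

Position 1: none → 0 synonymous.
Position 2: none → 0 synonymous.
Position 3: UCC, UCA, UCG → 3 synonymous.
Total: 0 + 0 + 3 = 3.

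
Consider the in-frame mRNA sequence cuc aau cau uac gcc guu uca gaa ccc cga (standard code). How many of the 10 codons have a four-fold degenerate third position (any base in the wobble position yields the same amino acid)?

6

Codon 1 CUC (Leu): third position 4-fold.
Codon 2 AAU (Asn): third position 2-fold.
Codon 3 CAU (His): third position 2-fold.
Codon 4 UAC (Tyr): third position 2-fold.
Codon 5 GCC (Ala): third position 4-fold.
Codon 6 GUU (Val): third position 4-fold.
Codon 7 UCA (Ser): third position 4-fold.
Codon 8 GAA (Glu): third position 2-fold.
Codon 9 CCC (Pro): third position 4-fold.
Codon 10 CGA (Arg): third position 4-fold.
Four-fold degenerate third positions: 6.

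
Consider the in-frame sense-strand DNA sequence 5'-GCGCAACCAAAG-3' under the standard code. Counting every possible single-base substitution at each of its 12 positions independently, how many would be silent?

8

Codon 1 (GCG, Ala): 3 synonymous substitutions.
Codon 2 (CAA, Gln): 1 synonymous substitution.
Codon 3 (CCA, Pro): 3 synonymous substitutions.
Codon 4 (AAG, Lys): 1 synonymous substitution.
Total: 3 + 1 + 3 + 1 = 8.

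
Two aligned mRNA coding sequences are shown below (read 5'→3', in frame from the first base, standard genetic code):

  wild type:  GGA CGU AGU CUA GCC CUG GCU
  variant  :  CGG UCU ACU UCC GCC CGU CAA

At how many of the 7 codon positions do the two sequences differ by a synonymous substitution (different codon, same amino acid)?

0

Codon 1: GGA Gly / CGG Arg — nonsynonymous.
Codon 2: CGU Arg / UCU Ser — nonsynonymous.
Codon 3: AGU Ser / ACU Thr — nonsynonymous.
Codon 4: CUA Leu / UCC Ser — nonsynonymous.
Codon 5: GCC Ala / GCC Ala — identical.
Codon 6: CUG Leu / CGU Arg — nonsynonymous.
Codon 7: GCU Ala / CAA Gln — nonsynonymous.
Synonymous differences: 0.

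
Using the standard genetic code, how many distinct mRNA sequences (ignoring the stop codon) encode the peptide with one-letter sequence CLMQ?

24

Cys: 2 codons.
Leu: 6 codons.
Met: 1 codon.
Gln: 2 codons.
2 × 6 × 1 × 2 = 24.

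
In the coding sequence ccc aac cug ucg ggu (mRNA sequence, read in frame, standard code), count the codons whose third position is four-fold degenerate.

4

Codon 1 CCC (Pro): third position 4-fold.
Codon 2 AAC (Asn): third position 2-fold.
Codon 3 CUG (Leu): third position 4-fold.
Codon 4 UCG (Ser): third position 4-fold.
Codon 5 GGU (Gly): third position 4-fold.
Four-fold degenerate third positions: 4.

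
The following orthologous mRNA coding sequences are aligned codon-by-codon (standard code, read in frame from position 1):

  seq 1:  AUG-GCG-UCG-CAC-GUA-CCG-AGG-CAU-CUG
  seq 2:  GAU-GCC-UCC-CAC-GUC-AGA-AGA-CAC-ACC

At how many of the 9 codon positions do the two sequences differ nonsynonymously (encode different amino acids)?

3

Codon 1: AUG Met / GAU Asp — nonsynonymous.
Codon 2: GCG Ala / GCC Ala — synonymous.
Codon 3: UCG Ser / UCC Ser — synonymous.
Codon 4: CAC His / CAC His — identical.
Codon 5: GUA Val / GUC Val — synonymous.
Codon 6: CCG Pro / AGA Arg — nonsynonymous.
Codon 7: AGG Arg / AGA Arg — synonymous.
Codon 8: CAU His / CAC His — synonymous.
Codon 9: CUG Leu / ACC Thr — nonsynonymous.
Nonsynonymous differences: 3.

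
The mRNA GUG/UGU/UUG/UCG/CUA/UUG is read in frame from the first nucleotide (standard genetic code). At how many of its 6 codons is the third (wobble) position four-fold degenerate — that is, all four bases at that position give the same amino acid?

Codon 1 GUG (Val): third position 4-fold.
Codon 2 UGU (Cys): third position 2-fold.
Codon 3 UUG (Leu): third position 2-fold.
Codon 4 UCG (Ser): third position 4-fold.
Codon 5 CUA (Leu): third position 4-fold.
Codon 6 UUG (Leu): third position 2-fold.
Four-fold degenerate third positions: 3.

3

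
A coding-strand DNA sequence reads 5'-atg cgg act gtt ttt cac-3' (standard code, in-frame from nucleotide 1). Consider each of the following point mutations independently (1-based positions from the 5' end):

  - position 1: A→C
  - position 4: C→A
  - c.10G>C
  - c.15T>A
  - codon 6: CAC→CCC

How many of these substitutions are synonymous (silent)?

1

Codon 1: ATG (Met) → CTG (Leu) — missense.
Codon 2: CGG (Arg) → AGG (Arg) — synonymous.
Codon 4: GTT (Val) → CTT (Leu) — missense.
Codon 5: TTT (Phe) → TTA (Leu) — missense.
Codon 6: CAC (His) → CCC (Pro) — missense.
Synonymous: 1 of 5.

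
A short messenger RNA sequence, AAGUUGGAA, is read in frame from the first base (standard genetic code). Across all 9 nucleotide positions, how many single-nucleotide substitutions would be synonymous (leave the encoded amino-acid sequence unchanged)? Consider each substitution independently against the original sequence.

4

Codon 1 (AAG, Lys): 1 synonymous substitution.
Codon 2 (UUG, Leu): 2 synonymous substitutions.
Codon 3 (GAA, Glu): 1 synonymous substitution.
Total: 1 + 2 + 1 = 4.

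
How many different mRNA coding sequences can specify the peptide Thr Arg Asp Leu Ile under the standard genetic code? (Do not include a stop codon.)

Thr: 4 codons.
Arg: 6 codons.
Asp: 2 codons.
Leu: 6 codons.
Ile: 3 codons.
4 × 6 × 2 × 6 × 3 = 864.

864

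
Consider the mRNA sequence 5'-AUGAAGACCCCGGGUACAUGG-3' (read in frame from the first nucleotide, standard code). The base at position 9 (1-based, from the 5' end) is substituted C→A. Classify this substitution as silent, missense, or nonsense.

silent

Position 9 falls in codon 3: ACC → Thr.
After the substitution the codon is ACA → Thr.
Both encode Thr, so the change is synonymous.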